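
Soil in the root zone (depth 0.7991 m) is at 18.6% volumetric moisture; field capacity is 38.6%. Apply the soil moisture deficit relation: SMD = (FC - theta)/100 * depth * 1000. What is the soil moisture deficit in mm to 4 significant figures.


SMD = (38.6 - 18.6)/100 * 0.7991 * 1000 = 159.8 mm
Therefore the soil moisture deficit = 159.8 mm.


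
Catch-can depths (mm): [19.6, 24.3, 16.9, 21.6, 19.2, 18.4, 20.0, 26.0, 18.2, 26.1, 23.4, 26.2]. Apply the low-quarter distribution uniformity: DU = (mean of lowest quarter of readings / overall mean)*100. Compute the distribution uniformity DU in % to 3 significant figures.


sorted lowest 3 of 12: [16.9, 18.2, 18.4] -> mean = 17.833 mm
overall mean = 21.658 mm
DU = (17.833/21.658)*100 = 82.3 %
Therefore the distribution uniformity DU = 82.3 %.


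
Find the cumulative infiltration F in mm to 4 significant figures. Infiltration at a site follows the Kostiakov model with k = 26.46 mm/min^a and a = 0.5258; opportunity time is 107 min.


Approach: apply the Kostiakov infiltration equation, F = k*t^a.
F = 26.46 * 107^0.5258 = 308.8 mm
Therefore the cumulative infiltration F = 308.8 mm.


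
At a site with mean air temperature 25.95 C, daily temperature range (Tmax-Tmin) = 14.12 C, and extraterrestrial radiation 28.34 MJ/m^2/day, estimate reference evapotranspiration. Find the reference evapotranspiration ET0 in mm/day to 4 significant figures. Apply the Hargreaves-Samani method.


Approach: apply the Hargreaves-Samani method, ET0 = 0.0023*(Tmean+17.8)*sqrt(Tmax-Tmin)*0.408*Ra.
ET0 = 0.0023*(25.95+17.8)*sqrt(14.12)*0.408*28.34 = 4.372 mm/day
Therefore the reference evapotranspiration ET0 = 4.372 mm/day.


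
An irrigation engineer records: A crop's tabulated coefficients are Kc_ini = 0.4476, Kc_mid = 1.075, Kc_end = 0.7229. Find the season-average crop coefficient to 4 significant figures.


Approach: apply a simple seasonal average, Kc_avg = (Kc_ini + Kc_mid + Kc_end)/3.
Kc_avg = (0.4476 + 1.075 + 0.7229)/3 = 0.7485
Therefore the season-average crop coefficient = 0.7485.


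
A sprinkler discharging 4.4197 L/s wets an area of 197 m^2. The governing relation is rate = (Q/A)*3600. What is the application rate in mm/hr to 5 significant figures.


rate = (4.4197 / 197) * 3600 = 80.766 mm/hr
Therefore the application rate = 80.766 mm/hr.


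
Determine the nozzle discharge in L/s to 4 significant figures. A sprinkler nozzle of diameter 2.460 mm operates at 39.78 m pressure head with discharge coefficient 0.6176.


Approach: apply the orifice equation, Q = Cd*A*sqrt(2*g*h), A = pi*(d/2)^2.
A = pi*(2.460e-3/2)^2 = 4.75292e-06 m^2
Q = 0.6176 * 4.75292e-06 * sqrt(2*9.81*39.78) * 1000 = 0.08201 L/s
Therefore the nozzle discharge = 0.08201 L/s.


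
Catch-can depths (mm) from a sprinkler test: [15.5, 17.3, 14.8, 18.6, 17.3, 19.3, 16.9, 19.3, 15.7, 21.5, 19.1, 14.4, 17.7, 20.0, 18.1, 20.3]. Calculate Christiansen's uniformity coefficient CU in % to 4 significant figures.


Approach: apply Christiansen's uniformity coefficient, CU = (1 - mean_abs_deviation/mean)*100.
mean = 17.8625 mm
mean |d_i - mean| = 1.66250 mm
CU = (1 - 1.66250/17.8625)*100 = 90.69 %
Therefore Christiansen's uniformity coefficient CU = 90.69 %.


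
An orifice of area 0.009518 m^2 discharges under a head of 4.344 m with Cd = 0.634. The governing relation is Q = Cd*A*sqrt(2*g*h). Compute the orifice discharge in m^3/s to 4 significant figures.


Q = 0.634 * 0.009518 * sqrt(2*9.81*4.344) = 0.05571 m^3/s
Therefore the orifice discharge = 0.05571 m^3/s.


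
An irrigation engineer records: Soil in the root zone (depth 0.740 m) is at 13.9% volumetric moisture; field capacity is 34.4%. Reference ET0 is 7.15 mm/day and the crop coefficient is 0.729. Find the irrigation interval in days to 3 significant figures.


Approach: apply soil-water budget scheduling, SMD = (FC-theta)/100*depth*1000; ETc = ET0*Kc; interval = SMD/ETc.
Step 1 — soil moisture deficit:
  SMD = (34.4 - 13.9)/100 * 0.740 * 1000 = 151.70 mm
Step 2 — daily crop ET (ETc = ET0*Kc):
  ETc = 7.15 * 0.729 = 5.2123 mm/day
Step 3 — irrigation interval (SMD/ETc):
  interval = 151.70 / 5.2123 = 29.1 days
Therefore the irrigation interval = 29.1 days.


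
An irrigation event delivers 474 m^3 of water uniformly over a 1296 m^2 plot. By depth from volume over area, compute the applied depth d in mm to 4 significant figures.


Approach: apply depth from volume over area, d = (V/A)*1000.
d = (474 / 1296) * 1000 = 365.7 mm
Therefore the applied depth d = 365.7 mm.


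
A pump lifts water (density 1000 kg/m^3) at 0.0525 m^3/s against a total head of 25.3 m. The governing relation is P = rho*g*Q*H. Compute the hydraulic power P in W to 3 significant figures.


P = 1000 * 9.81 * 0.0525 * 25.3 = 13000 W
Therefore the hydraulic power P = 13000 W.


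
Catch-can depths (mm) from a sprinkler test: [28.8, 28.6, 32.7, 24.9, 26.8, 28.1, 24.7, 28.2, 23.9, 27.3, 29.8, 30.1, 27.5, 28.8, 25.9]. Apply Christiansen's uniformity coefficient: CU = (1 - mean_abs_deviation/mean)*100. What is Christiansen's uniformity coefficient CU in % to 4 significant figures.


mean = 27.7400 mm
mean |d_i - mean| = 1.75733 mm
CU = (1 - 1.75733/27.7400)*100 = 93.66 %
Therefore Christiansen's uniformity coefficient CU = 93.66 %.


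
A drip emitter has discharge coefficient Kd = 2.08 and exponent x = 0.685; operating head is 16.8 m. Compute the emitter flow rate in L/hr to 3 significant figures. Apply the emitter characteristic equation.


Approach: apply the emitter characteristic equation, q = Kd * h^x.
q = 2.08 * 16.8^0.685 = 14.4 L/hr
Therefore the emitter flow rate = 14.4 L/hr.


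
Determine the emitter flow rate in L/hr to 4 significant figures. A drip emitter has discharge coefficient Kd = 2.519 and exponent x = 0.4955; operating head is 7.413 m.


Approach: apply the emitter characteristic equation, q = Kd * h^x.
q = 2.519 * 7.413^0.4955 = 6.797 L/hr
Therefore the emitter flow rate = 6.797 L/hr.


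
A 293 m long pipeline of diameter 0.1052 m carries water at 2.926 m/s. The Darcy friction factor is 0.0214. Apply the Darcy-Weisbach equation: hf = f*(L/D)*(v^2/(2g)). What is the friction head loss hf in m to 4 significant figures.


hf = 0.0214 * (293/0.1052) * (2.926^2 / (2*9.81))
hf = 26.01 m
Therefore the friction head loss hf = 26.01 m.


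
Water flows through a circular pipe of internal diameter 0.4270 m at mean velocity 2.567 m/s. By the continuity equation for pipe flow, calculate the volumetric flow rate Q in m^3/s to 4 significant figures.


Approach: apply the continuity equation for pipe flow, Q = A * v with A = pi*(D/2)^2.
A = pi*(0.4270/2)^2 = 0.143201 m^2
Q = 0.143201 * 2.567 = 0.3676 m^3/s
Therefore the volumetric flow rate Q = 0.3676 m^3/s.


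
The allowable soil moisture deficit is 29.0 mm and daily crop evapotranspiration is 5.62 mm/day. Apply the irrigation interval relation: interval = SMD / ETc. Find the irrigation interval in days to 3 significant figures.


interval = 29.0 / 5.62 = 5.16 days
Therefore the irrigation interval = 5.16 days.


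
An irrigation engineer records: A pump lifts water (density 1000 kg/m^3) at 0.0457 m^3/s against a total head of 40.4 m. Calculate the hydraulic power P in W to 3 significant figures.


Approach: apply the hydraulic power relation, P = rho*g*Q*H.
P = 1000 * 9.81 * 0.0457 * 40.4 = 18100 W
Therefore the hydraulic power P = 18100 W.


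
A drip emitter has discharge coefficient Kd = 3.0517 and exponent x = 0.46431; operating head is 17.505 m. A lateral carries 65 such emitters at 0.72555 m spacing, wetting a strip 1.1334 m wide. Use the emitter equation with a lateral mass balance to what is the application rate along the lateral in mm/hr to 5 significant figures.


Approach: apply the emitter equation with a lateral mass balance, q = Kd*h^x; Q = n*q; rate = Q/(n*spacing*width).
Step 1 — single emitter flow (q = Kd*h^x):
  q = 3.0517 * 17.505^0.46431 = 11.52801 L/hr
Step 2 — total lateral flow: Q = 65 * 11.52801 = 749.3208 L/hr
Step 3 — wetted area: A = 65 * 0.72555 * 1.1334 = 53.45199 m^2
Step 4 — application rate: Q/A = 749.3208/53.45199 = 14.019 mm/hr
Therefore the application rate along the lateral = 14.019 mm/hr.


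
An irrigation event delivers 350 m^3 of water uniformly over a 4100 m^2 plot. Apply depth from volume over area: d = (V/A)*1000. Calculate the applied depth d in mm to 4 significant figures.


d = (350 / 4100) * 1000 = 85.37 mm
Therefore the applied depth d = 85.37 mm.


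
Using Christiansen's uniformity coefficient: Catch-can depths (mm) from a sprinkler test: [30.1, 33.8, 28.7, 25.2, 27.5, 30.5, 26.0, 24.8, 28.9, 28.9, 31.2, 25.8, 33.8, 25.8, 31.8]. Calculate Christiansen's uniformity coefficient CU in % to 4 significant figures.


Approach: apply Christiansen's uniformity coefficient, CU = (1 - mean_abs_deviation/mean)*100.
mean = 28.8533 mm
mean |d_i - mean| = 2.42311 mm
CU = (1 - 2.42311/28.8533)*100 = 91.60 %
Therefore Christiansen's uniformity coefficient CU = 91.60 %.


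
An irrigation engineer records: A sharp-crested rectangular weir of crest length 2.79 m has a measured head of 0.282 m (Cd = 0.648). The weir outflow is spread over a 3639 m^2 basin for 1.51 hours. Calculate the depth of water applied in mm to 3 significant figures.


Approach: apply the rectangular weir equation with a volume-to-depth conversion, Q = (2/3)*Cd*L*sqrt(2g)*H^1.5; d = Q*t/A * 1000.
Step 1 — weir discharge:
  Q = (2/3)*0.648*2.79*sqrt(2*9.81)*0.282^1.5 = 0.79949 m^3/s
Step 2 — volume: V = 0.79949 * 1.51*3600 = 4346.0 m^3
Step 3 — depth: d = V/A * 1000 = 4346.0/3639 * 1000 = 1190 mm
Therefore the depth of water applied = 1190 mm.


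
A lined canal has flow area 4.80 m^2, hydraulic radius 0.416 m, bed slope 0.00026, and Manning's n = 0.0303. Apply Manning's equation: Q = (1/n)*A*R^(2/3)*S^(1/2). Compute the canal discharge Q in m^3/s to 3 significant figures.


Q = (1/0.0303) * 4.80 * 0.416^(2/3) * 0.00026^(1/2) = 1.42 m^3/s
Therefore the canal discharge Q = 1.42 m^3/s.


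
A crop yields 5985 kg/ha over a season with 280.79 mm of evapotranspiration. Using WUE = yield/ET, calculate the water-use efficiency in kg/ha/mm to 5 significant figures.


WUE = 5985 / 280.79 = 21.315 kg/ha/mm
Therefore the water-use efficiency = 21.315 kg/ha/mm.


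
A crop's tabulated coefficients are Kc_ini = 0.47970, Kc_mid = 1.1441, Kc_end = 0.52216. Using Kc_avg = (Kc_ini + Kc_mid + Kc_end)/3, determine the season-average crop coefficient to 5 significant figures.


Kc_avg = (0.47970 + 1.1441 + 0.52216)/3 = 0.71532
Therefore the season-average crop coefficient = 0.71532.


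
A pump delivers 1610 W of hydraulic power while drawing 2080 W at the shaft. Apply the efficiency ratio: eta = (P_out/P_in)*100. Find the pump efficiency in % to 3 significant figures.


eta = (1610 / 2080) * 100 = 77.4 %
Therefore the pump efficiency = 77.4 %.


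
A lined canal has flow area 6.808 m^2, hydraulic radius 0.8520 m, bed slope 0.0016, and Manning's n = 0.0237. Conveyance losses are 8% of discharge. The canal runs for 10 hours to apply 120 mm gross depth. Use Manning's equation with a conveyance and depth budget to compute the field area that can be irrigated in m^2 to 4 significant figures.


Approach: apply Manning's equation with a conveyance and depth budget, Q = (1/n)*A*R^(2/3)*S^(1/2); Q_field = Q*(1-loss); Area = Q_field*t/(d/1000).
Step 1 — canal discharge (Manning's equation):
  Q = (1/0.0237) * 6.808 * 0.8520^(2/3) * 0.0016^(1/2) = 10.3266 m^3/s
Step 2 — delivered flow: Q_field = 10.3266*(1 - 8/100) = 9.50048 m^3/s
Step 3 — volume delivered: V = 9.50048 * 10*3600 = 342017 m^3
Step 4 — area served: A = V / (depth/1000) = 342017 / 0.12 = 2850000 m^2
Therefore the field area that can be irrigated = 2850000 m^2.


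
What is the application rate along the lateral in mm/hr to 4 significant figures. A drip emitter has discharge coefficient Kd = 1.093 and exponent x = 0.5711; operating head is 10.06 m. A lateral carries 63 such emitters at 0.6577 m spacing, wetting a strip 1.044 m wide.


Approach: apply the emitter equation with a lateral mass balance, q = Kd*h^x; Q = n*q; rate = Q/(n*spacing*width).
Step 1 — single emitter flow (q = Kd*h^x):
  q = 1.093 * 10.06^0.5711 = 4.08511 L/hr
Step 2 — total lateral flow: Q = 63 * 4.08511 = 257.362 L/hr
Step 3 — wetted area: A = 63 * 0.6577 * 1.044 = 43.2582 m^2
Step 4 — application rate: Q/A = 257.362/43.2582 = 5.949 mm/hr
Therefore the application rate along the lateral = 5.949 mm/hr.


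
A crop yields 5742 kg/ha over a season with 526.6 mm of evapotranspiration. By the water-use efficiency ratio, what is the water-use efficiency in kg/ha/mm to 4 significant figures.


Approach: apply the water-use efficiency ratio, WUE = yield/ET.
WUE = 5742 / 526.6 = 10.90 kg/ha/mm
Therefore the water-use efficiency = 10.90 kg/ha/mm.


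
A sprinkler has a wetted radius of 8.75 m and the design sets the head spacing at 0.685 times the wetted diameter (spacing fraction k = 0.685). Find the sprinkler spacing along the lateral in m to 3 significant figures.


Approach: apply the sprinkler spacing rule (spacing as a fraction of wetted diameter), S = k*(2*R).
S = 0.685 * (2 * 8.75) = 12.0 m
Therefore the sprinkler spacing along the lateral = 12.0 m.


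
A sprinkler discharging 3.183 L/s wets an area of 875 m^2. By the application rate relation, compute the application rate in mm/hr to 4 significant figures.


Approach: apply the application rate relation, rate = (Q/A)*3600.
rate = (3.183 / 875) * 3600 = 13.10 mm/hr
Therefore the application rate = 13.10 mm/hr.


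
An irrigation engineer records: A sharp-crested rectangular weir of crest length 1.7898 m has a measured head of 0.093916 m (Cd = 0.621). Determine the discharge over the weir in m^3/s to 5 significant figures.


Approach: apply the rectangular weir equation, Q = (2/3)*Cd*L*sqrt(2g)*H^1.5.
Q = (2/3)*0.621*1.7898*sqrt(2*9.81)*0.093916^1.5 = 0.094463 m^3/s
Therefore the discharge over the weir = 0.094463 m^3/s.


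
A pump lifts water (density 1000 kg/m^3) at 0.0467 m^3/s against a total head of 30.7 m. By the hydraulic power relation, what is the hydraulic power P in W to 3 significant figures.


Approach: apply the hydraulic power relation, P = rho*g*Q*H.
P = 1000 * 9.81 * 0.0467 * 30.7 = 14100 W
Therefore the hydraulic power P = 14100 W.


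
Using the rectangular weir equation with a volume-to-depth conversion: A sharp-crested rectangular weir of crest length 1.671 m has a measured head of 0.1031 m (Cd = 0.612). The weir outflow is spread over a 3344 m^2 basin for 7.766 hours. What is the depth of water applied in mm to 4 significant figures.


Approach: apply the rectangular weir equation with a volume-to-depth conversion, Q = (2/3)*Cd*L*sqrt(2g)*H^1.5; d = Q*t/A * 1000.
Step 1 — weir discharge:
  Q = (2/3)*0.612*1.671*sqrt(2*9.81)*0.1031^1.5 = 0.0999710 m^3/s
Step 2 — volume: V = 0.0999710 * 7.766*3600 = 2794.95 m^3
Step 3 — depth: d = V/A * 1000 = 2794.95/3344 * 1000 = 835.8 mm
Therefore the depth of water applied = 835.8 mm.


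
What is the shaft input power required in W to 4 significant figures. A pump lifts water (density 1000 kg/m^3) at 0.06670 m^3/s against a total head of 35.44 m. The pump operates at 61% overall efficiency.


Approach: apply hydraulic power then efficiency conversion, P = rho*g*Q*H; P_in = P/eta.
Step 1 — hydraulic power (P = rho*g*Q*H):
  P = 1000 * 9.81 * 0.06670 * 35.44 = 23189.3 W
Step 2 — input power: P_in = P/eta = 23189.3 / 0.61 = 38020 W
Therefore the shaft input power required = 38020 W.


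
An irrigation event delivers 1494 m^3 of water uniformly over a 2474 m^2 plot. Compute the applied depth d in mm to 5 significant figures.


Approach: apply depth from volume over area, d = (V/A)*1000.
d = (1494 / 2474) * 1000 = 603.88 mm
Therefore the applied depth d = 603.88 mm.


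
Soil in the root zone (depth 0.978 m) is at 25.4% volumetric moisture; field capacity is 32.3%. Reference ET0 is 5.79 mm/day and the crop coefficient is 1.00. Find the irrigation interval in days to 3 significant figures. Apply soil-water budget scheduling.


Approach: apply soil-water budget scheduling, SMD = (FC-theta)/100*depth*1000; ETc = ET0*Kc; interval = SMD/ETc.
Step 1 — soil moisture deficit:
  SMD = (32.3 - 25.4)/100 * 0.978 * 1000 = 67.482 mm
Step 2 — daily crop ET (ETc = ET0*Kc):
  ETc = 5.79 * 1.00 = 5.7900 mm/day
Step 3 — irrigation interval (SMD/ETc):
  interval = 67.482 / 5.7900 = 11.7 days
Therefore the irrigation interval = 11.7 days.


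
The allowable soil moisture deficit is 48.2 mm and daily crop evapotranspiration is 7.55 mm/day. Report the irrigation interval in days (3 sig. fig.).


Approach: apply the irrigation interval relation, interval = SMD / ETc.
interval = 48.2 / 7.55 = 6.38 days
Therefore the irrigation interval = 6.38 days.


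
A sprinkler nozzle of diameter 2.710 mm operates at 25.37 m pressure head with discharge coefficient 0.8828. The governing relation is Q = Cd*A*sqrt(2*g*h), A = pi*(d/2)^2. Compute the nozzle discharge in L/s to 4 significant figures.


A = pi*(2.710e-3/2)^2 = 5.76804e-06 m^2
Q = 0.8828 * 5.76804e-06 * sqrt(2*9.81*25.37) * 1000 = 0.1136 L/s
Therefore the nozzle discharge = 0.1136 L/s.


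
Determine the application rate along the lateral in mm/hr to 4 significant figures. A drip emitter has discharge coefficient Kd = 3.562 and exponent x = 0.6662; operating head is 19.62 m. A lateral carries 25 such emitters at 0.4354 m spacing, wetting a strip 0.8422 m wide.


Approach: apply the emitter equation with a lateral mass balance, q = Kd*h^x; Q = n*q; rate = Q/(n*spacing*width).
Step 1 — single emitter flow (q = Kd*h^x):
  q = 3.562 * 19.62^0.6662 = 25.8756 L/hr
Step 2 — total lateral flow: Q = 25 * 25.8756 = 646.889 L/hr
Step 3 — wetted area: A = 25 * 0.4354 * 0.8422 = 9.16735 m^2
Step 4 — application rate: Q/A = 646.889/9.16735 = 70.56 mm/hr
Therefore the application rate along the lateral = 70.56 mm/hr.


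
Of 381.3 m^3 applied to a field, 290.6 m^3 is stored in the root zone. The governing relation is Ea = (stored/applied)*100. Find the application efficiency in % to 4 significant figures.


Ea = (290.6/381.3)*100 = 76.21 %
Therefore the application efficiency = 76.21 %.


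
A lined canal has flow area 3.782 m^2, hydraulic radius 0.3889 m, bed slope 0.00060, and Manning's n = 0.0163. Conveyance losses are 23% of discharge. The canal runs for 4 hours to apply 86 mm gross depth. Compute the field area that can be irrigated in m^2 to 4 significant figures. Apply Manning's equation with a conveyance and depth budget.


Approach: apply Manning's equation with a conveyance and depth budget, Q = (1/n)*A*R^(2/3)*S^(1/2); Q_field = Q*(1-loss); Area = Q_field*t/(d/1000).
Step 1 — canal discharge (Manning's equation):
  Q = (1/0.0163) * 3.782 * 0.3889^(2/3) * 0.00060^(1/2) = 3.02809 m^3/s
Step 2 — delivered flow: Q_field = 3.02809*(1 - 23/100) = 2.33163 m^3/s
Step 3 — volume delivered: V = 2.33163 * 4*3600 = 33575.4 m^3
Step 4 — area served: A = V / (depth/1000) = 33575.4 / 0.086 = 390400 m^2
Therefore the field area that can be irrigated = 390400 m^2.


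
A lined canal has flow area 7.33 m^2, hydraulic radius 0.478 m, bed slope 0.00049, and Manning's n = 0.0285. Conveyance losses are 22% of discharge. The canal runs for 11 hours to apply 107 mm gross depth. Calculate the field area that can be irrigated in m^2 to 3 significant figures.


Approach: apply Manning's equation with a conveyance and depth budget, Q = (1/n)*A*R^(2/3)*S^(1/2); Q_field = Q*(1-loss); Area = Q_field*t/(d/1000).
Step 1 — canal discharge (Manning's equation):
  Q = (1/0.0285) * 7.33 * 0.478^(2/3) * 0.00049^(1/2) = 3.4805 m^3/s
Step 2 — delivered flow: Q_field = 3.4805*(1 - 22/100) = 2.7148 m^3/s
Step 3 — volume delivered: V = 2.7148 * 11*3600 = 107510 m^3
Step 4 — area served: A = V / (depth/1000) = 107510 / 0.107 = 1000000 m^2
Therefore the field area that can be irrigated = 1000000 m^2.


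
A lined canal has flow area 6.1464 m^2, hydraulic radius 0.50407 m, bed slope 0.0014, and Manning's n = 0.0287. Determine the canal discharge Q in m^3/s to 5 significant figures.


Approach: apply Manning's equation, Q = (1/n)*A*R^(2/3)*S^(1/2).
Q = (1/0.0287) * 6.1464 * 0.50407^(2/3) * 0.0014^(1/2) = 5.0753 m^3/s
Therefore the canal discharge Q = 5.0753 m^3/s.


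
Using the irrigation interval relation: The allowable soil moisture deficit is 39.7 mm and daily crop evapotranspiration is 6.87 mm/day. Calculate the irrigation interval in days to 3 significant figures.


Approach: apply the irrigation interval relation, interval = SMD / ETc.
interval = 39.7 / 6.87 = 5.78 days
Therefore the irrigation interval = 5.78 days.


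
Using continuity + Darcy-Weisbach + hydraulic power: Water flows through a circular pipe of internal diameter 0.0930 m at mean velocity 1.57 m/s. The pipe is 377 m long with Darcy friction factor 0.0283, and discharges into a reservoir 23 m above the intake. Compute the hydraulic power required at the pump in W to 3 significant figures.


Approach: apply continuity + Darcy-Weisbach + hydraulic power, Q = A*v; hf = f*(L/D)*(v^2/(2g)); H = static + hf; P = rho*g*Q*H.
Step 1 — flow rate (continuity, Q = A*v):
  A = pi*(0.0930/2)^2 = 0.0067929 m^2
  Q = 0.0067929 * 1.57 = 0.010665 m^3/s
Step 2 — friction head loss (Darcy-Weisbach):
  hf = 0.0283 * (377/0.0930) * (1.57^2 / (2*9.81))
  hf = 14.413 m
Step 3 — total head: H = 23 + 14.413 = 37.413 m
Step 4 — hydraulic power (P = rho*g*Q*H):
  P = 1000 * 9.81 * 0.010665 * 37.413 = 3910 W
Therefore the hydraulic power required at the pump = 3910 W.


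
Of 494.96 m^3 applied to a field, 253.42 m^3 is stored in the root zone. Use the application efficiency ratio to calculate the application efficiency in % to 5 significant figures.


Approach: apply the application efficiency ratio, Ea = (stored/applied)*100.
Ea = (253.42/494.96)*100 = 51.200 %
Therefore the application efficiency = 51.200 %.


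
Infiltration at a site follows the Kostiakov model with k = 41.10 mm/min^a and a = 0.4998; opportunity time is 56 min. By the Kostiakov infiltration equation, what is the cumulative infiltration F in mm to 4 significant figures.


Approach: apply the Kostiakov infiltration equation, F = k*t^a.
F = 41.10 * 56^0.4998 = 307.3 mm
Therefore the cumulative infiltration F = 307.3 mm.


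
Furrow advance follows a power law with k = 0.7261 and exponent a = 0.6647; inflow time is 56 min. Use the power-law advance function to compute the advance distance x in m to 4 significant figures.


Approach: apply the power-law advance function, x = k*t^a.
x = 0.7261 * 56^0.6647 = 10.54 m
Therefore the advance distance x = 10.54 m.


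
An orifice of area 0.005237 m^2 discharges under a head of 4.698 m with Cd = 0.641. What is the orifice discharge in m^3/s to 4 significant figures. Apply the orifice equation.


Approach: apply the orifice equation, Q = Cd*A*sqrt(2*g*h).
Q = 0.641 * 0.005237 * sqrt(2*9.81*4.698) = 0.03223 m^3/s
Therefore the orifice discharge = 0.03223 m^3/s.


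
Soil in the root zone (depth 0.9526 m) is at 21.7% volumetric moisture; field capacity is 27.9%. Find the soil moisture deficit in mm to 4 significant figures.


Approach: apply the soil moisture deficit relation, SMD = (FC - theta)/100 * depth * 1000.
SMD = (27.9 - 21.7)/100 * 0.9526 * 1000 = 59.06 mm
Therefore the soil moisture deficit = 59.06 mm.


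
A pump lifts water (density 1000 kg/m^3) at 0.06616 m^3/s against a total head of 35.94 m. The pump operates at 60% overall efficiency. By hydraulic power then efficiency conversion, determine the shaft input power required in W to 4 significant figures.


Approach: apply hydraulic power then efficiency conversion, P = rho*g*Q*H; P_in = P/eta.
Step 1 — hydraulic power (P = rho*g*Q*H):
  P = 1000 * 9.81 * 0.06616 * 35.94 = 23326.1 W
Step 2 — input power: P_in = P/eta = 23326.1 / 0.6 = 38880 W
Therefore the shaft input power required = 38880 W.


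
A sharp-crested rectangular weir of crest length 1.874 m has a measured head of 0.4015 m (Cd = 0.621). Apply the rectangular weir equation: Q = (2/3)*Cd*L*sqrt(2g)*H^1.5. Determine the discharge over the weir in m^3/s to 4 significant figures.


Q = (2/3)*0.621*1.874*sqrt(2*9.81)*0.4015^1.5 = 0.8743 m^3/s
Therefore the discharge over the weir = 0.8743 m^3/s.


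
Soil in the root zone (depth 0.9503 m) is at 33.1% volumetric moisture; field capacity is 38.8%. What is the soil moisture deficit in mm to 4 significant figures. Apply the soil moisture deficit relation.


Approach: apply the soil moisture deficit relation, SMD = (FC - theta)/100 * depth * 1000.
SMD = (38.8 - 33.1)/100 * 0.9503 * 1000 = 54.17 mm
Therefore the soil moisture deficit = 54.17 mm.


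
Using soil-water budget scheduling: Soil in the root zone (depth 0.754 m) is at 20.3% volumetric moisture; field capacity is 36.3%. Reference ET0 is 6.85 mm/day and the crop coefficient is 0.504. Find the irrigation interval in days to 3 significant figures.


Approach: apply soil-water budget scheduling, SMD = (FC-theta)/100*depth*1000; ETc = ET0*Kc; interval = SMD/ETc.
Step 1 — soil moisture deficit:
  SMD = (36.3 - 20.3)/100 * 0.754 * 1000 = 120.64 mm
Step 2 — daily crop ET (ETc = ET0*Kc):
  ETc = 6.85 * 0.504 = 3.4524 mm/day
Step 3 — irrigation interval (SMD/ETc):
  interval = 120.64 / 3.4524 = 34.9 days
Therefore the irrigation interval = 34.9 days.


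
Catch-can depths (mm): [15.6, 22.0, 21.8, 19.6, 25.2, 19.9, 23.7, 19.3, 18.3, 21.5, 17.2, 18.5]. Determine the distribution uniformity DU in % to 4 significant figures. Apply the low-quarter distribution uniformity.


Approach: apply the low-quarter distribution uniformity, DU = (mean of lowest quarter of readings / overall mean)*100.
sorted lowest 3 of 12: [15.6, 17.2, 18.3] -> mean = 17.0333 mm
overall mean = 20.2167 mm
DU = (17.0333/20.2167)*100 = 84.25 %
Therefore the distribution uniformity DU = 84.25 %.


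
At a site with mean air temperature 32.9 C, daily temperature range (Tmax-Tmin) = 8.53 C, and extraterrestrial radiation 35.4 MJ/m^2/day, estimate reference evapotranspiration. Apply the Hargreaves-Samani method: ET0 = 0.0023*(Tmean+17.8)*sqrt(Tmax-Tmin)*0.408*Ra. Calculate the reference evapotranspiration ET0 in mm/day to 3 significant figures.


ET0 = 0.0023*(32.9+17.8)*sqrt(8.53)*0.408*35.4 = 4.92 mm/day
Therefore the reference evapotranspiration ET0 = 4.92 mm/day.


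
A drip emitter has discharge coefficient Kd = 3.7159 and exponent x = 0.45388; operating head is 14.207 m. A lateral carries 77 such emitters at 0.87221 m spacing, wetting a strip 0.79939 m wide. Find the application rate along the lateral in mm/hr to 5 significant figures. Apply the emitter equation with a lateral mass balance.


Approach: apply the emitter equation with a lateral mass balance, q = Kd*h^x; Q = n*q; rate = Q/(n*spacing*width).
Step 1 — single emitter flow (q = Kd*h^x):
  q = 3.7159 * 14.207^0.45388 = 12.39258 L/hr
Step 2 — total lateral flow: Q = 77 * 12.39258 = 954.2288 L/hr
Step 3 — wetted area: A = 77 * 0.87221 * 0.79939 = 53.68717 m^2
Step 4 — application rate: Q/A = 954.2288/53.68717 = 17.774 mm/hr
Therefore the application rate along the lateral = 17.774 mm/hr.


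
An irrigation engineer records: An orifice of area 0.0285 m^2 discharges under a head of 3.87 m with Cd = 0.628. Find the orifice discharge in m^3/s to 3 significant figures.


Approach: apply the orifice equation, Q = Cd*A*sqrt(2*g*h).
Q = 0.628 * 0.0285 * sqrt(2*9.81*3.87) = 0.156 m^3/s
Therefore the orifice discharge = 0.156 m^3/s.


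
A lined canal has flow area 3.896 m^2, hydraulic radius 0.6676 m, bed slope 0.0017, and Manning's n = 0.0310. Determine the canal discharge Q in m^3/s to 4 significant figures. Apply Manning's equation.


Approach: apply Manning's equation, Q = (1/n)*A*R^(2/3)*S^(1/2).
Q = (1/0.0310) * 3.896 * 0.6676^(2/3) * 0.0017^(1/2) = 3.958 m^3/s
Therefore the canal discharge Q = 3.958 m^3/s.


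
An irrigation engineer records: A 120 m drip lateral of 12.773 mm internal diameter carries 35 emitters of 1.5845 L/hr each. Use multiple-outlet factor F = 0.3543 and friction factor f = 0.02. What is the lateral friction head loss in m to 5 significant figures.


Approach: apply Darcy-Weisbach with the multiple-outlet F-factor, Q = n*q/(3600*1000) m^3/s; v = Q/A; hf = F*f*(L/D)*(v^2/(2g)).
Q = 35*1.5845/(3600*1000) = 1.540486e-05 m^3/s
A = pi*(12.773e-3/2)^2 = 1.281373e-04 m^2, so v = Q/A = 0.1202215 m/s
hf = 0.3543*0.02*(120/0.012773)*(0.1202215^2/(2*9.81)) = 0.049040 m
Therefore the lateral friction head loss = 0.049040 m.


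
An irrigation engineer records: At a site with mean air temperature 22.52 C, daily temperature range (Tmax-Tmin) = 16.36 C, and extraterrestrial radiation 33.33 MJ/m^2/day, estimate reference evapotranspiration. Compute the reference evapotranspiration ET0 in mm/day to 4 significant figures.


Approach: apply the Hargreaves-Samani method, ET0 = 0.0023*(Tmean+17.8)*sqrt(Tmax-Tmin)*0.408*Ra.
ET0 = 0.0023*(22.52+17.8)*sqrt(16.36)*0.408*33.33 = 5.101 mm/day
Therefore the reference evapotranspiration ET0 = 5.101 mm/day.


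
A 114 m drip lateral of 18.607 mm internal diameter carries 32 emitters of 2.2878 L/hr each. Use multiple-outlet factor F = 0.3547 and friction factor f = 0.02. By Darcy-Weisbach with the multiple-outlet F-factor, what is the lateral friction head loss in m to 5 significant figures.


Approach: apply Darcy-Weisbach with the multiple-outlet F-factor, Q = n*q/(3600*1000) m^3/s; v = Q/A; hf = F*f*(L/D)*(v^2/(2g)).
Q = 32*2.2878/(3600*1000) = 2.033600e-05 m^3/s
A = pi*(18.607e-3/2)^2 = 2.719209e-04 m^2, so v = Q/A = 0.07478645 m/s
hf = 0.3547*0.02*(114/0.018607)*(0.07478645^2/(2*9.81)) = 0.012390 m
Therefore the lateral friction head loss = 0.012390 m.


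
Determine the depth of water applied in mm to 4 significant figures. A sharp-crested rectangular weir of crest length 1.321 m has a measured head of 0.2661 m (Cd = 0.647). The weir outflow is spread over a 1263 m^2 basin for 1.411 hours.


Approach: apply the rectangular weir equation with a volume-to-depth conversion, Q = (2/3)*Cd*L*sqrt(2g)*H^1.5; d = Q*t/A * 1000.
Step 1 — weir discharge:
  Q = (2/3)*0.647*1.321*sqrt(2*9.81)*0.2661^1.5 = 0.346444 m^3/s
Step 2 — volume: V = 0.346444 * 1.411*3600 = 1759.80 m^3
Step 3 — depth: d = V/A * 1000 = 1759.80/1263 * 1000 = 1393 mm
Therefore the depth of water applied = 1393 mm.


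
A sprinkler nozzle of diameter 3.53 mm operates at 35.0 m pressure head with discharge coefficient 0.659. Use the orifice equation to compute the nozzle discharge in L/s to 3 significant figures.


Approach: apply the orifice equation, Q = Cd*A*sqrt(2*g*h), A = pi*(d/2)^2.
A = pi*(3.53e-3/2)^2 = 9.7868e-06 m^2
Q = 0.659 * 9.7868e-06 * sqrt(2*9.81*35.0) * 1000 = 0.169 L/s
Therefore the nozzle discharge = 0.169 L/s.


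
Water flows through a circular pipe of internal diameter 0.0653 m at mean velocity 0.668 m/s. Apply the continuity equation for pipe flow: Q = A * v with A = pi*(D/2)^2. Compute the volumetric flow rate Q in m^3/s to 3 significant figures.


A = pi*(0.0653/2)^2 = 0.0033490 m^2
Q = 0.0033490 * 0.668 = 0.00224 m^3/s
Therefore the volumetric flow rate Q = 0.00224 m^3/s.


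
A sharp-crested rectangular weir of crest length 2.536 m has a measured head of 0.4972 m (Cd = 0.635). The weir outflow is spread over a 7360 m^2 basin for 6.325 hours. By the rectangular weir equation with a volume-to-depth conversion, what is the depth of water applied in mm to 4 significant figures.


Approach: apply the rectangular weir equation with a volume-to-depth conversion, Q = (2/3)*Cd*L*sqrt(2g)*H^1.5; d = Q*t/A * 1000.
Step 1 — weir discharge:
  Q = (2/3)*0.635*2.536*sqrt(2*9.81)*0.4972^1.5 = 1.66716 m^3/s
Step 2 — volume: V = 1.66716 * 6.325*3600 = 37961.3 m^3
Step 3 — depth: d = V/A * 1000 = 37961.3/7360 * 1000 = 5158 mm
Therefore the depth of water applied = 5158 mm.


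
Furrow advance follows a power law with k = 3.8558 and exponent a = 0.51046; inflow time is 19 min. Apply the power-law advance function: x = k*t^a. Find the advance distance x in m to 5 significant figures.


x = 3.8558 * 19^0.51046 = 17.333 m
Therefore the advance distance x = 17.333 m.


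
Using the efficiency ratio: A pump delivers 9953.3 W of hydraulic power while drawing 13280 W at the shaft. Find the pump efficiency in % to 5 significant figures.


Approach: apply the efficiency ratio, eta = (P_out/P_in)*100.
eta = (9953.3 / 13280) * 100 = 74.950 %
Therefore the pump efficiency = 74.950 %.


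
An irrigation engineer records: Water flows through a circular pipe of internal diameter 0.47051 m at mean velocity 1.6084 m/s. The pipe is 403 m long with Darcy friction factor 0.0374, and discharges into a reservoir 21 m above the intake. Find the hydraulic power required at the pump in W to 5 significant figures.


Approach: apply continuity + Darcy-Weisbach + hydraulic power, Q = A*v; hf = f*(L/D)*(v^2/(2g)); H = static + hf; P = rho*g*Q*H.
Step 1 — flow rate (continuity, Q = A*v):
  A = pi*(0.47051/2)^2 = 0.1738712 m^2
  Q = 0.1738712 * 1.6084 = 0.2796544 m^3/s
Step 2 — friction head loss (Darcy-Weisbach):
  hf = 0.0374 * (403/0.47051) * (1.6084^2 / (2*9.81))
  hf = 4.223737 m
Step 3 — total head: H = 21 + 4.223737 = 25.22374 m
Step 4 — hydraulic power (P = rho*g*Q*H):
  P = 1000 * 9.81 * 0.2796544 * 25.22374 = 69199 W
Therefore the hydraulic power required at the pump = 69199 W.


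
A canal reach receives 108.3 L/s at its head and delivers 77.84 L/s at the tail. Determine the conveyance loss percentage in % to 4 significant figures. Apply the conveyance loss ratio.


Approach: apply the conveyance loss ratio, loss% = ((Q_head - Q_tail)/Q_head)*100.
loss = ((108.3 - 77.84)/108.3)*100 = 28.13 %
Therefore the conveyance loss percentage = 28.13 %.


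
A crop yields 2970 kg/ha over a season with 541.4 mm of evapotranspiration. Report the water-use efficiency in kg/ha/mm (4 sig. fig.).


Approach: apply the water-use efficiency ratio, WUE = yield/ET.
WUE = 2970 / 541.4 = 5.486 kg/ha/mm
Therefore the water-use efficiency = 5.486 kg/ha/mm.


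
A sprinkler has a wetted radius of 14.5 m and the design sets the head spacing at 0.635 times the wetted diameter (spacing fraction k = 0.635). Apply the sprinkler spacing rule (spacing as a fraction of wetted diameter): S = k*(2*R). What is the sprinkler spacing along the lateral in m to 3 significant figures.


S = 0.635 * (2 * 14.5) = 18.4 m
Therefore the sprinkler spacing along the lateral = 18.4 m.


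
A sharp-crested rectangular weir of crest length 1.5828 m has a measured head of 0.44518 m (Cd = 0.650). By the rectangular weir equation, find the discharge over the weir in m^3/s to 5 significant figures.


Approach: apply the rectangular weir equation, Q = (2/3)*Cd*L*sqrt(2g)*H^1.5.
Q = (2/3)*0.650*1.5828*sqrt(2*9.81)*0.44518^1.5 = 0.90240 m^3/s
Therefore the discharge over the weir = 0.90240 m^3/s.


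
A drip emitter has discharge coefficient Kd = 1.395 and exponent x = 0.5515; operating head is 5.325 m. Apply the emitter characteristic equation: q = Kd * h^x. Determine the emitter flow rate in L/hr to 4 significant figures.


q = 1.395 * 5.325^0.5515 = 3.509 L/hr
Therefore the emitter flow rate = 3.509 L/hr.


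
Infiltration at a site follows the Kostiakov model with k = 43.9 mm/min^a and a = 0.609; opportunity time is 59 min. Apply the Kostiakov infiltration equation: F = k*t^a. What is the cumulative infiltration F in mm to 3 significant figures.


F = 43.9 * 59^0.609 = 526 mm
Therefore the cumulative infiltration F = 526 mm.


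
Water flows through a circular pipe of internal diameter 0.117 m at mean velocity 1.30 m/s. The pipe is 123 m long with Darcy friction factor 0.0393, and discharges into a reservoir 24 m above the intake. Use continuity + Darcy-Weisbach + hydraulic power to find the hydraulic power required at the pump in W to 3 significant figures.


Approach: apply continuity + Darcy-Weisbach + hydraulic power, Q = A*v; hf = f*(L/D)*(v^2/(2g)); H = static + hf; P = rho*g*Q*H.
Step 1 — flow rate (continuity, Q = A*v):
  A = pi*(0.117/2)^2 = 0.010751 m^2
  Q = 0.010751 * 1.30 = 0.013977 m^3/s
Step 2 — friction head loss (Darcy-Weisbach):
  hf = 0.0393 * (123/0.117) * (1.30^2 / (2*9.81))
  hf = 3.5588 m
Step 3 — total head: H = 24 + 3.5588 = 27.559 m
Step 4 — hydraulic power (P = rho*g*Q*H):
  P = 1000 * 9.81 * 0.013977 * 27.559 = 3780 W
Therefore the hydraulic power required at the pump = 3780 W.


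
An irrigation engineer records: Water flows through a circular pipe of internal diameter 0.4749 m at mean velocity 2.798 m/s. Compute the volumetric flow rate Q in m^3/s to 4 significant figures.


Approach: apply the continuity equation for pipe flow, Q = A * v with A = pi*(D/2)^2.
A = pi*(0.4749/2)^2 = 0.177131 m^2
Q = 0.177131 * 2.798 = 0.4956 m^3/s
Therefore the volumetric flow rate Q = 0.4956 m^3/s.


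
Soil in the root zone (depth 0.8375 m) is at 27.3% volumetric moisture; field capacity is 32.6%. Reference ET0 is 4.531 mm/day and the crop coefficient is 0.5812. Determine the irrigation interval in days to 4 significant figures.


Approach: apply soil-water budget scheduling, SMD = (FC-theta)/100*depth*1000; ETc = ET0*Kc; interval = SMD/ETc.
Step 1 — soil moisture deficit:
  SMD = (32.6 - 27.3)/100 * 0.8375 * 1000 = 44.3875 mm
Step 2 — daily crop ET (ETc = ET0*Kc):
  ETc = 4.531 * 0.5812 = 2.63342 mm/day
Step 3 — irrigation interval (SMD/ETc):
  interval = 44.3875 / 2.63342 = 16.86 days
Therefore the irrigation interval = 16.86 days.


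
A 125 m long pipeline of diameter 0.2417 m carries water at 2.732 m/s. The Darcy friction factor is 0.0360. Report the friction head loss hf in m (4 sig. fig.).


Approach: apply the Darcy-Weisbach equation, hf = f*(L/D)*(v^2/(2g)).
hf = 0.0360 * (125/0.2417) * (2.732^2 / (2*9.81))
hf = 7.083 m
Therefore the friction head loss hf = 7.083 m.


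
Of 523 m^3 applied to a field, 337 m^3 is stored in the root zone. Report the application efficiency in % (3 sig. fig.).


Approach: apply the application efficiency ratio, Ea = (stored/applied)*100.
Ea = (337/523)*100 = 64.4 %
Therefore the application efficiency = 64.4 %.


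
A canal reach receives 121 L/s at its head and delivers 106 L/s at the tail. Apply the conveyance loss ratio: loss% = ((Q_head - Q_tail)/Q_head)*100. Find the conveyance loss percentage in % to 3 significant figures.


loss = ((121 - 106)/121)*100 = 12.4 %
Therefore the conveyance loss percentage = 12.4 %.


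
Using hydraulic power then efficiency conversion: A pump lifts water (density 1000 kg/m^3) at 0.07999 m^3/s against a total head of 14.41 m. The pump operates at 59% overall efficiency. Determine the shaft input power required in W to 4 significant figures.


Approach: apply hydraulic power then efficiency conversion, P = rho*g*Q*H; P_in = P/eta.
Step 1 — hydraulic power (P = rho*g*Q*H):
  P = 1000 * 9.81 * 0.07999 * 14.41 = 11307.6 W
Step 2 — input power: P_in = P/eta = 11307.6 / 0.59 = 19170 W
Therefore the shaft input power required = 19170 W.


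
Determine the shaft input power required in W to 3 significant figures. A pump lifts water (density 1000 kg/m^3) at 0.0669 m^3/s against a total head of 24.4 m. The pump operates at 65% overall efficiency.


Approach: apply hydraulic power then efficiency conversion, P = rho*g*Q*H; P_in = P/eta.
Step 1 — hydraulic power (P = rho*g*Q*H):
  P = 1000 * 9.81 * 0.0669 * 24.4 = 16013 W
Step 2 — input power: P_in = P/eta = 16013 / 0.65 = 24600 W
Therefore the shaft input power required = 24600 W.


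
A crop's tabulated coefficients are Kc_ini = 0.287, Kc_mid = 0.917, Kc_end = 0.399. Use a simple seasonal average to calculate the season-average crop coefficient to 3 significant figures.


Approach: apply a simple seasonal average, Kc_avg = (Kc_ini + Kc_mid + Kc_end)/3.
Kc_avg = (0.287 + 0.917 + 0.399)/3 = 0.534
Therefore the season-average crop coefficient = 0.534.
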